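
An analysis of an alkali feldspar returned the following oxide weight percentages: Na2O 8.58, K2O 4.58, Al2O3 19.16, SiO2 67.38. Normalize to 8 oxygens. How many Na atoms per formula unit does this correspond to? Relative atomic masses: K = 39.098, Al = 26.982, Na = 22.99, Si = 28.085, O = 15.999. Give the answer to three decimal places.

0.740 Na apfu

8.58 wt% Na2O ÷ 61.979 g/mol = 0.13843 mol, giving 0.27686 Na and 0.13843 O.
4.58 wt% K2O ÷ 94.195 g/mol = 0.04862 mol, giving 0.09724 K and 0.04862 O.
19.16 wt% Al2O3 ÷ 101.961 g/mol = 0.18791 mol, giving 0.37582 Al and 0.56373 O.
67.38 wt% SiO2 ÷ 60.083 g/mol = 1.12145 mol, giving 1.12145 Si and 2.24290 O.
Oxygen sums to 2.99368; scaling by 8/2.99368 = 2.67230 puts the formula on 8 O.
Na: 0.27686 × 2.67230 = 0.740 atoms per formula unit.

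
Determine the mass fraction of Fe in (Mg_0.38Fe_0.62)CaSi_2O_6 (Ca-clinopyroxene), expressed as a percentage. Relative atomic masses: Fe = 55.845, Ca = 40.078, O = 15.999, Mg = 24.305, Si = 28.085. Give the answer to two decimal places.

Formula mass = 0.38×24.305 + 0.62×55.845 + 1×40.078 + 2×28.085 + 6×15.999 = 236.102 g/mol, of which 34.624 g is Fe.
So Fe makes up 34.624/236.102 = 0.1466 of the mass, i.e. 14.66%.

14.66 weight percent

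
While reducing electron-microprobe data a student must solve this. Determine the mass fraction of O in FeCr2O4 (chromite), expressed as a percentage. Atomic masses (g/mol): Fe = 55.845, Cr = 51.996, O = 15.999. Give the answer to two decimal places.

M(FeCr2O4) = 223.833 g/mol.
O contributes 4 × 15.999 = 63.996 g per mole.
63.996/223.833 = 0.2859 → 28.59%.

28.59 wt%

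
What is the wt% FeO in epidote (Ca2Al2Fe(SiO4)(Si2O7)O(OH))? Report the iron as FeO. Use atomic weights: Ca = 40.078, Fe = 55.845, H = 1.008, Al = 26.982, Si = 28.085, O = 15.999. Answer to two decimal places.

Formula mass = 483.215 g/mol.
1 Fe → 1.0000 mol FeO per formula unit; M(FeO) = 71.844, so FeO mass = 71.844 g.
71.844/483.215 × 100 = 14.87 wt%.

14.87 wt%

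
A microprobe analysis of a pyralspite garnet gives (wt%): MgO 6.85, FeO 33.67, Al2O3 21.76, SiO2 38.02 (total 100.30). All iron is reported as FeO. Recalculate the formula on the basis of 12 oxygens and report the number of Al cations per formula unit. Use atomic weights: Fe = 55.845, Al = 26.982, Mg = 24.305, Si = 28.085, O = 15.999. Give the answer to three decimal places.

2.013 Al apfu

MgO (M=40.304): mol = 0.16996; Mg = 0.16996, O = 0.16996.
FeO (M=71.844): mol = 0.46865; Fe = 0.46865, O = 0.46865.
Al2O3 (M=101.961): mol = 0.21341; Al = 0.42682, O = 0.64023.
SiO2 (M=60.083): mol = 0.63279; Si = 0.63279, O = 1.26558.
ΣO = 2.54442; factor = 12/ΣO = 4.71620.
Al apfu = 0.42682 × 4.71620 = 2.013.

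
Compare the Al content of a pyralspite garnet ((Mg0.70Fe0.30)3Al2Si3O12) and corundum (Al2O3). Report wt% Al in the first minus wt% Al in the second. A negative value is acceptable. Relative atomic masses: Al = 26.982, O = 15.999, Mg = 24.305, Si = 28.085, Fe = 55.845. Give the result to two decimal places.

M((Mg0.70Fe0.30)3Al2Si3O12) = 431.508 g/mol, so wt% Al = 53.964/431.508 × 100 = 12.51%.
M(Al2O3) = 101.961 g/mol, so wt% Al = 53.964/101.961 × 100 = 52.93%.
12.51 − 52.93 = -40.42 pp.

-40.42 percentage points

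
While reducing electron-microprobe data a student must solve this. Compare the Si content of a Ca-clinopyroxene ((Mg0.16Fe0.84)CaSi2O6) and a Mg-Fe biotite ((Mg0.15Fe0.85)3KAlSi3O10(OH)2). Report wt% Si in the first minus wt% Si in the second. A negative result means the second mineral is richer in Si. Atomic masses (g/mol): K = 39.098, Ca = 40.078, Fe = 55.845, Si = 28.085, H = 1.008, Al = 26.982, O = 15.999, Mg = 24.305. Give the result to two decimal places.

First mineral: 56.170 g Si in 243.041 g formula = 23.11 wt% Si.
Second mineral: 84.255 g Si in 497.681 g formula = 16.93 wt% Si.
23.11% − 16.93% gives a difference of 6.18 percentage points.

6.18 percentage points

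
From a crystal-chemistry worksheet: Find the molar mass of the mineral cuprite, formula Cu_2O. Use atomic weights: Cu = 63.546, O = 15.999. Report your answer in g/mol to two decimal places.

Cu: 2 × 63.546 = 127.0920
O: 1 × 15.999 = 15.9990
Summing the contributions gives the formula mass.

143.09 g/mol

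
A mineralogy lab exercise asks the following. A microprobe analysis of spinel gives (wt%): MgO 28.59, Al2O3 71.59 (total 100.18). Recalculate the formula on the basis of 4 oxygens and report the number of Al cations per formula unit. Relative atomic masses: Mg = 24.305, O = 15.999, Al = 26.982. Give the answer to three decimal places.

28.59 wt% MgO ÷ 40.304 g/mol = 0.70936 mol, giving 0.70936 Mg and 0.70936 O.
71.59 wt% Al2O3 ÷ 101.961 g/mol = 0.70213 mol, giving 1.40426 Al and 2.10639 O.
Oxygen sums to 2.81575; scaling by 4/2.81575 = 1.42058 puts the formula on 4 O.
Al: 1.40426 × 1.42058 = 1.995 atoms per formula unit.

1.995 Al apfu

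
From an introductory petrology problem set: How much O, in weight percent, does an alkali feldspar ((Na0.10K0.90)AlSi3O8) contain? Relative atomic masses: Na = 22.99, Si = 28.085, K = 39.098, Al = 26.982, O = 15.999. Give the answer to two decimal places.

M((Na0.10K0.90)AlSi3O8) = 276.716 g/mol.
O contributes 8 × 15.999 = 127.992 g per mole.
127.992/276.716 = 0.4625 → 46.25%.

46.25 weight percent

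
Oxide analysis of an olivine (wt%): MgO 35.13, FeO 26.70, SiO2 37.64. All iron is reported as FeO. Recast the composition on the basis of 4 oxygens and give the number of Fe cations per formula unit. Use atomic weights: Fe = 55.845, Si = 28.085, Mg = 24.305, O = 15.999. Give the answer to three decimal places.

0.596 Fe apfu

MgO (M=40.304): mol = 0.87163; Mg = 0.87163, O = 0.87163.
FeO (M=71.844): mol = 0.37164; Fe = 0.37164, O = 0.37164.
SiO2 (M=60.083): mol = 0.62647; Si = 0.62647, O = 1.25294.
ΣO = 2.49621; factor = 4/ΣO = 1.60243.
Fe apfu = 0.37164 × 1.60243 = 0.596.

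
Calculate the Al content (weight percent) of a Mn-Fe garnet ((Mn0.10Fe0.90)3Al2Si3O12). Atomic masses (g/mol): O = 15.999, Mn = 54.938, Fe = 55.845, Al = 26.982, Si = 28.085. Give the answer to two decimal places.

10.85 weight percent

Molar mass of (Mn0.10Fe0.90)3Al2Si3O12: 0.30×54.938 + 2.70×55.845 + 2×26.982 + 3×28.085 + 12×15.999 = 497.470 g/mol.
Mass of Al per formula unit: 2 × 26.982 = 53.964 g.
Weight fraction Al = 53.964 / 497.470 = 0.1085.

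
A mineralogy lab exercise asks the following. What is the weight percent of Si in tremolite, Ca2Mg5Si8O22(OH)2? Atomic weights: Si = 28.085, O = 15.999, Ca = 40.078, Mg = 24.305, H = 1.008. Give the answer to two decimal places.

M(Ca2Mg5Si8O22(OH)2) = 812.353 g/mol.
Si contributes 8 × 28.085 = 224.680 g per mole.
224.680/812.353 = 0.2766 → 27.66%.

27.66 mass %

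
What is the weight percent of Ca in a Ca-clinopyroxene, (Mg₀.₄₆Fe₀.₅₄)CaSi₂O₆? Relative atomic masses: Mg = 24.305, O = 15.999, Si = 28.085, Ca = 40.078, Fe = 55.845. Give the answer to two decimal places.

Molar mass of (Mg₀.₄₆Fe₀.₅₄)CaSi₂O₆: 0.46·24.305 + 0.54·55.845 + 1·40.078 + 2·28.085 + 6·15.999 = 233.579 g/mol.
Mass of Ca per formula unit: 1 × 40.078 = 40.078 g.
Weight fraction Ca = 40.078 / 233.579 = 0.1716.

17.16 wt%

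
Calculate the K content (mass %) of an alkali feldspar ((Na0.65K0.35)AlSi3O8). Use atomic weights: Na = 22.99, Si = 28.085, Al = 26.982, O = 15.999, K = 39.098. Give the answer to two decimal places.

Formula mass = 0.65·22.99 + 0.35·39.098 + 1·26.982 + 3·28.085 + 8·15.999 = 267.857 g/mol, of which 13.684 g is K.
So K makes up 13.684/267.857 = 0.0511 of the mass, i.e. 5.11%.

5.11 mass %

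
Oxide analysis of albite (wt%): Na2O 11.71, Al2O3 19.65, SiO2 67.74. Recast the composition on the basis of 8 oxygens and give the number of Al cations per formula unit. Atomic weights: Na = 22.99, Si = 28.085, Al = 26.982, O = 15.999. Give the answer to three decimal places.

1.020 Al apfu

Na2O: 11.71/61.979 = 0.18893 mol → 0.37786 mol Na, 0.18893 mol O.
Al2O3: 19.65/101.961 = 0.19272 mol → 0.38544 mol Al, 0.57816 mol O.
SiO2: 67.74/60.083 = 1.12744 mol → 1.12744 mol Si, 2.25488 mol O.
Total oxygen = 3.02197 mol. Normalization factor = 8/3.02197 = 2.64728.
Al per 8 O = 0.38544 × 2.64728 = 1.020.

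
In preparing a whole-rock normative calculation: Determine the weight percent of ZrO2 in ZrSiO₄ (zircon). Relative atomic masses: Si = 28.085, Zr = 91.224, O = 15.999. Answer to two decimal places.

67.22 wt%

Molar mass of ZrSiO₄ = 1·91.224 + 1·28.085 + 4·15.999 = 183.305 g/mol.
Each formula unit contains 1 Zr, equivalent to 1/1 = 1.0000 mol ZrO2.
M(ZrO2) = 1×91.224 + 2×15.999 = 123.222 g/mol.
Mass of ZrO2 per formula unit = 1.0000 × 123.222 = 123.222 g.
ZrO2 wt% = 123.222 / 183.305 × 100 = 67.22%.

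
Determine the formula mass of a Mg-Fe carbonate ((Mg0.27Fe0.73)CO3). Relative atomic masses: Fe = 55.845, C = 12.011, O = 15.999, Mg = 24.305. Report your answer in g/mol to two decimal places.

M = 0.27(24.305) + 0.73(55.845) + 1(12.011) + 3(15.999)

107.34 g/mol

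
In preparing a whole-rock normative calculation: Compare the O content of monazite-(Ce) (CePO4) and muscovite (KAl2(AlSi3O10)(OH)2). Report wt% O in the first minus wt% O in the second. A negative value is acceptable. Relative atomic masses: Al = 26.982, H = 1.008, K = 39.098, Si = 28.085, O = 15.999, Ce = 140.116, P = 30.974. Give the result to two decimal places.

M(CePO4) = 235.086 g/mol, so wt% O = 63.996/235.086 × 100 = 27.22%.
M(KAl2(AlSi3O10)(OH)2) = 398.303 g/mol, so wt% O = 191.988/398.303 × 100 = 48.20%.
27.22 − 48.20 = -20.98 pp.

-20.98 percentage points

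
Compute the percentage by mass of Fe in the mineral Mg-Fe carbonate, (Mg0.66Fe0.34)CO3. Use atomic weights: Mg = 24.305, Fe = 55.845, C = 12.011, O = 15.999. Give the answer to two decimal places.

Formula mass = 0.66·24.305 + 0.34·55.845 + 1·12.011 + 3·15.999 = 95.037 g/mol, of which 18.987 g is Fe.
So Fe makes up 18.987/95.037 = 0.1998 of the mass, i.e. 19.98%.

19.98 weight percent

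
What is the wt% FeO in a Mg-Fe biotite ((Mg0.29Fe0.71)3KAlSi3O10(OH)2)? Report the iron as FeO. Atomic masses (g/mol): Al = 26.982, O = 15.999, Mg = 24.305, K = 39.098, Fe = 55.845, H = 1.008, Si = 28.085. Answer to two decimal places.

31.59 wt%

M((Mg0.29Fe0.71)3KAlSi3O10(OH)2) = 484.434 g/mol; M(FeO) = 71.844 g/mol.
Moles FeO per formula unit = 2.13 Fe ÷ 1 = 2.1300.
FeO fraction = (2.1300 × 71.844) / 484.434 = 153.028/484.434 = 0.3159.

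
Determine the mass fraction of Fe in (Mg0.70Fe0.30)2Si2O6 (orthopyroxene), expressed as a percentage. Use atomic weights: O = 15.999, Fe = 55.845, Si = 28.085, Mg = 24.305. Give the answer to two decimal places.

15.25 mass %

Molar mass of (Mg0.70Fe0.30)2Si2O6: 1.40·24.305 + 0.60·55.845 + 2·28.085 + 6·15.999 = 219.698 g/mol.
Mass of Fe per formula unit: 0.60 × 55.845 = 33.507 g.
Weight fraction Fe = 33.507 / 219.698 = 0.1525.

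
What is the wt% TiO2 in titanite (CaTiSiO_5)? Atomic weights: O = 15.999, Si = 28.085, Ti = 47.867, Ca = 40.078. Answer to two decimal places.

40.74 wt%

M(CaTiSiO_5) = 196.025 g/mol; M(TiO2) = 79.865 g/mol.
Moles TiO2 per formula unit = 1 Ti ÷ 1 = 1.0000.
TiO2 fraction = (1.0000 × 79.865) / 196.025 = 79.865/196.025 = 0.4074.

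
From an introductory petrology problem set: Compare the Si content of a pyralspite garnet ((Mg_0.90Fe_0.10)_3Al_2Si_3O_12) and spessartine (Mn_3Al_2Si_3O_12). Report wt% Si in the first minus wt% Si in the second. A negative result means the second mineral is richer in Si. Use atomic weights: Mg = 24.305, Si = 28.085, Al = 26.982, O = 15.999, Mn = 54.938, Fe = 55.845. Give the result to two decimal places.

First mineral: 84.255 g Si in 412.584 g formula = 20.42 wt% Si.
Second mineral: 84.255 g Si in 495.021 g formula = 17.02 wt% Si.
20.42% − 17.02% gives a difference of 3.40 percentage points.

3.40 percentage points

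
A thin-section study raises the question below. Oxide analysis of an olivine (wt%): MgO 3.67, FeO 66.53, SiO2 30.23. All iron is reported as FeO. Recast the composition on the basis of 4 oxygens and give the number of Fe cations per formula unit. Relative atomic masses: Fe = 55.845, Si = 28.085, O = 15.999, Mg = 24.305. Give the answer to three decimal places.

1.831 Fe apfu

MgO (M=40.304): mol = 0.09106; Mg = 0.09106, O = 0.09106.
FeO (M=71.844): mol = 0.92603; Fe = 0.92603, O = 0.92603.
SiO2 (M=60.083): mol = 0.50314; Si = 0.50314, O = 1.00628.
ΣO = 2.02337; factor = 4/ΣO = 1.97690.
Fe apfu = 0.92603 × 1.97690 = 1.831.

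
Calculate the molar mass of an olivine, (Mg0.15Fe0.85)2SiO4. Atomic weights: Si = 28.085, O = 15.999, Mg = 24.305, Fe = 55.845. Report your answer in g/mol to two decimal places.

194.31 g/mol

M = 0.30*24.305 + 1.70*55.845 + 1*28.085 + 4*15.999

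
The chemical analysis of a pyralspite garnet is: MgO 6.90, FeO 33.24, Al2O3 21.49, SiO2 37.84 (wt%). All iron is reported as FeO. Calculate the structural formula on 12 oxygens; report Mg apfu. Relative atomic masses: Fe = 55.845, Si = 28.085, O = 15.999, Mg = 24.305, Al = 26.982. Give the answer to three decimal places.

MgO: 6.90/40.304 = 0.17120 mol → 0.17120 mol Mg, 0.17120 mol O.
FeO: 33.24/71.844 = 0.46267 mol → 0.46267 mol Fe, 0.46267 mol O.
Al2O3: 21.49/101.961 = 0.21077 mol → 0.42154 mol Al, 0.63231 mol O.
SiO2: 37.84/60.083 = 0.62980 mol → 0.62980 mol Si, 1.25960 mol O.
Total oxygen = 2.52578 mol. Normalization factor = 12/2.52578 = 4.75101.
Mg per 12 O = 0.17120 × 4.75101 = 0.813.

0.813 Mg apfu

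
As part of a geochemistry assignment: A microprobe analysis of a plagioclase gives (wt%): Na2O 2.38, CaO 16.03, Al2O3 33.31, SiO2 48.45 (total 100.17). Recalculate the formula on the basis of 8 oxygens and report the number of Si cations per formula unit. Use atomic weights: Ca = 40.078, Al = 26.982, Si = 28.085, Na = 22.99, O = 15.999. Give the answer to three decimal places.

Na2O: 2.38/61.979 = 0.03840 mol → 0.07680 mol Na, 0.03840 mol O.
CaO: 16.03/56.077 = 0.28586 mol → 0.28586 mol Ca, 0.28586 mol O.
Al2O3: 33.31/101.961 = 0.32669 mol → 0.65338 mol Al, 0.98007 mol O.
SiO2: 48.45/60.083 = 0.80638 mol → 0.80638 mol Si, 1.61276 mol O.
Total oxygen = 2.91709 mol. Normalization factor = 8/2.91709 = 2.74246.
Si per 8 O = 0.80638 × 2.74246 = 2.211.

2.211 Si apfu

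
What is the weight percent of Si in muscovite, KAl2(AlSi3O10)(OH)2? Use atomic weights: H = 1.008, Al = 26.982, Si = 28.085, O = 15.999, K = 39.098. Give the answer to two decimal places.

21.15 wt%

M(KAl2(AlSi3O10)(OH)2) = 398.303 g/mol.
Si contributes 3 × 28.085 = 84.255 g per mole.
84.255/398.303 = 0.2115 → 21.15%.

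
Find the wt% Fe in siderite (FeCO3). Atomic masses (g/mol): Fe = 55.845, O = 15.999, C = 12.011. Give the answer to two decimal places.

48.20 mass %

Molar mass of FeCO3: 1×55.845 + 1×12.011 + 3×15.999 = 115.853 g/mol.
Mass of Fe per formula unit: 1 × 55.845 = 55.845 g.
Weight fraction Fe = 55.845 / 115.853 = 0.4820.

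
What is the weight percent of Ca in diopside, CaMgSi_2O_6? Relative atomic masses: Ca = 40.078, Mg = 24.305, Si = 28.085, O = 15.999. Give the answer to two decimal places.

Molar mass of CaMgSi_2O_6: 1×40.078 + 1×24.305 + 2×28.085 + 6×15.999 = 216.547 g/mol.
Mass of Ca per formula unit: 1 × 40.078 = 40.078 g.
Weight fraction Ca = 40.078 / 216.547 = 0.1851.

18.51 wt%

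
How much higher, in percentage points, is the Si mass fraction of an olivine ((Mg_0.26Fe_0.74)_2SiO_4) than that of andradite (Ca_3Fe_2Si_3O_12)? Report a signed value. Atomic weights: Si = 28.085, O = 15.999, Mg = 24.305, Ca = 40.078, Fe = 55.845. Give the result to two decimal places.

-1.59 percentage points

M((Mg_0.26Fe_0.74)_2SiO_4) = 187.370 g/mol, so wt% Si = 28.085/187.370 × 100 = 14.99%.
M(Ca_3Fe_2Si_3O_12) = 508.167 g/mol, so wt% Si = 84.255/508.167 × 100 = 16.58%.
14.99 − 16.58 = -1.59 pp.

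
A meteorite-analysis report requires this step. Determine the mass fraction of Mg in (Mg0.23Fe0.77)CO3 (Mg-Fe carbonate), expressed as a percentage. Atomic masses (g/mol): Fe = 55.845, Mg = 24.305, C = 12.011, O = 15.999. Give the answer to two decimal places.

M((Mg0.23Fe0.77)CO3) = 108.599 g/mol.
Mg contributes 0.23 × 24.305 = 5.590 g per mole.
5.590/108.599 = 0.0515 → 5.15%.

5.15 wt%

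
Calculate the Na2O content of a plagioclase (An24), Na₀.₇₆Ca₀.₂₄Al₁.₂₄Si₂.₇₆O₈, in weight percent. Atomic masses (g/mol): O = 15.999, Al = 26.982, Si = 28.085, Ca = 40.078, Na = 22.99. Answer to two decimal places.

M(Na₀.₇₆Ca₀.₂₄Al₁.₂₄Si₂.₇₆O₈) = 266.055 g/mol; M(Na2O) = 61.979 g/mol.
Moles Na2O per formula unit = 0.76 Na ÷ 2 = 0.3800.
Na2O fraction = (0.3800 × 61.979) / 266.055 = 23.552/266.055 = 0.0885.

8.85 wt%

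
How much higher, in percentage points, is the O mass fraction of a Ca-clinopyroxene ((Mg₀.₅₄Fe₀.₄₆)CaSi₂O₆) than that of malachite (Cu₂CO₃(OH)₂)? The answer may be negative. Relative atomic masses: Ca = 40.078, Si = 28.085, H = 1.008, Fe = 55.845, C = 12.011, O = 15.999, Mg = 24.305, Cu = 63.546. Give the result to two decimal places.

First mineral: 95.994 g O in 231.055 g formula = 41.55 wt% O.
Second mineral: 79.995 g O in 221.114 g formula = 36.18 wt% O.
41.55% − 36.18% gives a difference of 5.37 percentage points.

5.37 percentage points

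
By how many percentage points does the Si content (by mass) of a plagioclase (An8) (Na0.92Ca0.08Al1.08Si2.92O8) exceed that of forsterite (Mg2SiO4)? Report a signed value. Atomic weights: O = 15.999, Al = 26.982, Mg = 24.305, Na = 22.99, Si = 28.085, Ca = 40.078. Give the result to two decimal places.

M(Na0.92Ca0.08Al1.08Si2.92O8) = 263.498 g/mol, so wt% Si = 82.008/263.498 × 100 = 31.12%.
M(Mg2SiO4) = 140.691 g/mol, so wt% Si = 28.085/140.691 × 100 = 19.96%.
31.12 − 19.96 = 11.16 pp.

11.16 percentage points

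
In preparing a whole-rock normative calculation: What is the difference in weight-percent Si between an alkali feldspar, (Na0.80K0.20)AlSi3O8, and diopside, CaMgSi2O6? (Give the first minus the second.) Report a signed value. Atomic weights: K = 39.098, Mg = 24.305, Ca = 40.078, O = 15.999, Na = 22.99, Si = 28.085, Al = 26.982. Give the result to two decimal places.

5.80 percentage points

Si in (Na0.80K0.20)AlSi3O8: molar mass 265.441 g/mol; 3×28.085 = 84.255 g → 31.74 wt%.
Si in CaMgSi2O6: molar mass 216.547 g/mol; 2×28.085 = 56.170 g → 25.94 wt%.
Difference = 31.74 − 25.94 = 5.80 percentage points.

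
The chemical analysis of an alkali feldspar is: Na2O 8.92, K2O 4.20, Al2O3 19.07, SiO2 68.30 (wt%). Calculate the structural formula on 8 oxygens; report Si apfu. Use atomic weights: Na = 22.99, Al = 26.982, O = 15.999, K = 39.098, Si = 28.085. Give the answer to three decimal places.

Na2O (M=61.979): mol = 0.14392; Na = 0.28784, O = 0.14392.
K2O (M=94.195): mol = 0.04459; K = 0.08918, O = 0.04459.
Al2O3 (M=101.961): mol = 0.18703; Al = 0.37406, O = 0.56109.
SiO2 (M=60.083): mol = 1.13676; Si = 1.13676, O = 2.27352.
ΣO = 3.02312; factor = 8/ΣO = 2.64627.
Si apfu = 1.13676 × 2.64627 = 3.008.

3.008 Si apfu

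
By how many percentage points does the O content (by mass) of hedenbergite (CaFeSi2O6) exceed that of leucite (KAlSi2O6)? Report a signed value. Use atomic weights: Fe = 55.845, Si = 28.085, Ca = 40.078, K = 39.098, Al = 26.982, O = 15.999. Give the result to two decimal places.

O in CaFeSi2O6: molar mass 248.087 g/mol; 6×15.999 = 95.994 g → 38.69 wt%.
O in KAlSi2O6: molar mass 218.244 g/mol; 6×15.999 = 95.994 g → 43.98 wt%.
Difference = 38.69 − 43.98 = -5.29 percentage points.

-5.29 percentage points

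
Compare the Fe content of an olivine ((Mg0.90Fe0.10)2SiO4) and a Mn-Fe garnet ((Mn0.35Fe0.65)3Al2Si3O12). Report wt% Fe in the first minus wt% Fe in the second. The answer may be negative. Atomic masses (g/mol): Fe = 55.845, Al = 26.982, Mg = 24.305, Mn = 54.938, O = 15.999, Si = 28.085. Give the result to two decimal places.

First mineral: 11.169 g Fe in 146.999 g formula = 7.60 wt% Fe.
Second mineral: 108.898 g Fe in 496.790 g formula = 21.92 wt% Fe.
7.60% − 21.92% gives a difference of -14.32 percentage points.

-14.32 percentage points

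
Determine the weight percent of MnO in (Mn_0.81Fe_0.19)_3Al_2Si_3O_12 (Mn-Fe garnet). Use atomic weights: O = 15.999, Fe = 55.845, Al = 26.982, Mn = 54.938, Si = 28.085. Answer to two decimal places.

34.79 wt%

Molar mass of (Mn_0.81Fe_0.19)_3Al_2Si_3O_12 = 2.43*54.938 + 0.57*55.845 + 2*26.982 + 3*28.085 + 12*15.999 = 495.538 g/mol.
Each formula unit contains 2.43 Mn, equivalent to 2.43/1 = 2.4300 mol MnO.
M(MnO) = 1×54.938 + 1×15.999 = 70.937 g/mol.
Mass of MnO per formula unit = 2.4300 × 70.937 = 172.377 g.
MnO wt% = 172.377 / 495.538 × 100 = 34.79%.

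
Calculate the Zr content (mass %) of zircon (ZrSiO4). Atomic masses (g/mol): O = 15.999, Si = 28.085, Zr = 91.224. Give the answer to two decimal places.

Formula mass = 1*91.224 + 1*28.085 + 4*15.999 = 183.305 g/mol, of which 91.224 g is Zr.
So Zr makes up 91.224/183.305 = 0.4977 of the mass, i.e. 49.77%.

49.77 mass %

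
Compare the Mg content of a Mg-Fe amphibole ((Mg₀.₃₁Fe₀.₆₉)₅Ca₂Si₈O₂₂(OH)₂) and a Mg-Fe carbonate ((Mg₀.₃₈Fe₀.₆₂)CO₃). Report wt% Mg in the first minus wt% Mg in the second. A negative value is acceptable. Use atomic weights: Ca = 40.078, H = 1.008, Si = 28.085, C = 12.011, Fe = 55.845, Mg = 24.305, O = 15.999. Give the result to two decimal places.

M((Mg₀.₃₁Fe₀.₆₉)₅Ca₂Si₈O₂₂(OH)₂) = 921.166 g/mol, so wt% Mg = 37.673/921.166 × 100 = 4.09%.
M((Mg₀.₃₈Fe₀.₆₂)CO₃) = 103.868 g/mol, so wt% Mg = 9.236/103.868 × 100 = 8.89%.
4.09 − 8.89 = -4.80 pp.

-4.80 percentage points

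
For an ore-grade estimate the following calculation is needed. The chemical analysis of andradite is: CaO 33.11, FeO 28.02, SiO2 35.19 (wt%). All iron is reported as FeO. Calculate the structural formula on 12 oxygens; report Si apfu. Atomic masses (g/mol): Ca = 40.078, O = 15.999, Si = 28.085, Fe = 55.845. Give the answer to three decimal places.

33.11 wt% CaO ÷ 56.077 g/mol = 0.59044 mol, giving 0.59044 Ca and 0.59044 O.
28.02 wt% FeO ÷ 71.844 g/mol = 0.39001 mol, giving 0.39001 Fe and 0.39001 O.
35.19 wt% SiO2 ÷ 60.083 g/mol = 0.58569 mol, giving 0.58569 Si and 1.17138 O.
Oxygen sums to 2.15183; scaling by 12/2.15183 = 5.57665 puts the formula on 12 O.
Si: 0.58569 × 5.57665 = 3.266 atoms per formula unit.

3.266 Si apfu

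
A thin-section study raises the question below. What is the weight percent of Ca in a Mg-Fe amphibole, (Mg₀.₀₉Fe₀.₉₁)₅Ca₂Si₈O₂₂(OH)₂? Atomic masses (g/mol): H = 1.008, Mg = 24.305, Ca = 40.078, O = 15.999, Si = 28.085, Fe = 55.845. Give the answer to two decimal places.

Formula mass = 0.45*24.305 + 4.55*55.845 + 2*40.078 + 8*28.085 + 24*15.999 + 2*1.008 = 955.860 g/mol, of which 80.156 g is Ca.
So Ca makes up 80.156/955.860 = 0.0839 of the mass, i.e. 8.39%.

8.39 wt%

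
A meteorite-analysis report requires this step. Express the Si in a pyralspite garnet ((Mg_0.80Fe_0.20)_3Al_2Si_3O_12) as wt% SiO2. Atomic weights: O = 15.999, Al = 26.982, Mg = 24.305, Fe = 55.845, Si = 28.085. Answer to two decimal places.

M((Mg_0.80Fe_0.20)_3Al_2Si_3O_12) = 422.046 g/mol; M(SiO2) = 60.083 g/mol.
Moles SiO2 per formula unit = 3 Si ÷ 1 = 3.0000.
SiO2 fraction = (3.0000 × 60.083) / 422.046 = 180.249/422.046 = 0.4271.

42.71 wt%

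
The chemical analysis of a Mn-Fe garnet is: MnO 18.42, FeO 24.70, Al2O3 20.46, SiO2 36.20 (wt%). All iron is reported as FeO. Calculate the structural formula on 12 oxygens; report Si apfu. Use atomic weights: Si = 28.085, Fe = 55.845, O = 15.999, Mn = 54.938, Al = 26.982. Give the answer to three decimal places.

2.999 Si apfu

18.42 wt% MnO ÷ 70.937 g/mol = 0.25967 mol, giving 0.25967 Mn and 0.25967 O.
24.70 wt% FeO ÷ 71.844 g/mol = 0.34380 mol, giving 0.34380 Fe and 0.34380 O.
20.46 wt% Al2O3 ÷ 101.961 g/mol = 0.20066 mol, giving 0.40132 Al and 0.60198 O.
36.20 wt% SiO2 ÷ 60.083 g/mol = 0.60250 mol, giving 0.60250 Si and 1.20500 O.
Oxygen sums to 2.41045; scaling by 12/2.41045 = 4.97832 puts the formula on 12 O.
Si: 0.60250 × 4.97832 = 2.999 atoms per formula unit.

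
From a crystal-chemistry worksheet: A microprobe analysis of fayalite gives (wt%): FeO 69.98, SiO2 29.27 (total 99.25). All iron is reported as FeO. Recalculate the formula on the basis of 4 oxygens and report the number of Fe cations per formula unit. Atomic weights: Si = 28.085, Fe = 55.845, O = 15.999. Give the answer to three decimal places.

2.000 Fe apfu

FeO: 69.98/71.844 = 0.97405 mol → 0.97405 mol Fe, 0.97405 mol O.
SiO2: 29.27/60.083 = 0.48716 mol → 0.48716 mol Si, 0.97432 mol O.
Total oxygen = 1.94837 mol. Normalization factor = 4/1.94837 = 2.05300.
Fe per 4 O = 0.97405 × 2.05300 = 2.000.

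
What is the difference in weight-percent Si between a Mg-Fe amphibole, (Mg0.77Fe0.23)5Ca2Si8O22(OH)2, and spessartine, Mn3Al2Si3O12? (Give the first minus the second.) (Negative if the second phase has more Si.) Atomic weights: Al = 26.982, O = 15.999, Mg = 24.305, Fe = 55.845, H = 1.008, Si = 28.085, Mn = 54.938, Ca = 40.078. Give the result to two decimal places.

9.46 percentage points

First mineral: 224.680 g Si in 848.624 g formula = 26.48 wt% Si.
Second mineral: 84.255 g Si in 495.021 g formula = 17.02 wt% Si.
26.48% − 17.02% gives a difference of 9.46 percentage points.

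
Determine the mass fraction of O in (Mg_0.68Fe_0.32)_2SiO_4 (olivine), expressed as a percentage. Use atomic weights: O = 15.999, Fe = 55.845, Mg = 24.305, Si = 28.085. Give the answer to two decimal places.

39.78 weight percent

Formula mass = 1.36*24.305 + 0.64*55.845 + 1*28.085 + 4*15.999 = 160.877 g/mol, of which 63.996 g is O.
So O makes up 63.996/160.877 = 0.3978 of the mass, i.e. 39.78%.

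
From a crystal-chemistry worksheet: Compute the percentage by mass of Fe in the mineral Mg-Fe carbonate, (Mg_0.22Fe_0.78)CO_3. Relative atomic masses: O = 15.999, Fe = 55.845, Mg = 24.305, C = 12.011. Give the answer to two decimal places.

Formula mass = 0.22×24.305 + 0.78×55.845 + 1×12.011 + 3×15.999 = 108.914 g/mol, of which 43.559 g is Fe.
So Fe makes up 43.559/108.914 = 0.3999 of the mass, i.e. 39.99%.

39.99 wt%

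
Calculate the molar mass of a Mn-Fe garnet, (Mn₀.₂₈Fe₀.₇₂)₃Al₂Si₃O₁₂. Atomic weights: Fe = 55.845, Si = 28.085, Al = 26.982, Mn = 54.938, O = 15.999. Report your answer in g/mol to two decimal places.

Mn: 0.84 × 54.938 = 46.1479
Fe: 2.16 × 55.845 = 120.6252
Al: 2 × 26.982 = 53.9640
Si: 3 × 28.085 = 84.2550
O: 12 × 15.999 = 191.9880
Summing the contributions gives the formula mass.

496.98 g/mol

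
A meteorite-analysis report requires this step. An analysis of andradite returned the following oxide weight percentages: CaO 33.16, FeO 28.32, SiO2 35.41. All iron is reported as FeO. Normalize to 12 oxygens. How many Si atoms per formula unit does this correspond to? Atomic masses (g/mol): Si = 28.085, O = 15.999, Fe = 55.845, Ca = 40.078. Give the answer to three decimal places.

CaO: 33.16/56.077 = 0.59133 mol → 0.59133 mol Ca, 0.59133 mol O.
FeO: 28.32/71.844 = 0.39419 mol → 0.39419 mol Fe, 0.39419 mol O.
SiO2: 35.41/60.083 = 0.58935 mol → 0.58935 mol Si, 1.17870 mol O.
Total oxygen = 2.16422 mol. Normalization factor = 12/2.16422 = 5.54472.
Si per 12 O = 0.58935 × 5.54472 = 3.268.

3.268 Si apfu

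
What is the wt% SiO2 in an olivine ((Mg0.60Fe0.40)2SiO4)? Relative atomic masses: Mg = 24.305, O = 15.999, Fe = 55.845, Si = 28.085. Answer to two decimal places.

M((Mg0.60Fe0.40)2SiO4) = 165.923 g/mol; M(SiO2) = 60.083 g/mol.
Moles SiO2 per formula unit = 1 Si ÷ 1 = 1.0000.
SiO2 fraction = (1.0000 × 60.083) / 165.923 = 60.083/165.923 = 0.3621.

36.21 wt%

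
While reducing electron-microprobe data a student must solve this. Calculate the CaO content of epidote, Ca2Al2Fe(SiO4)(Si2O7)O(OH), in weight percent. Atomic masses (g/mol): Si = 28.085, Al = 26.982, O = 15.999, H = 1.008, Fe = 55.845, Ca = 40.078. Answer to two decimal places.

Formula mass = 483.215 g/mol.
2 Ca → 2.0000 mol CaO per formula unit; M(CaO) = 56.077, so CaO mass = 112.154 g.
112.154/483.215 × 100 = 23.21 wt%.

23.21 wt%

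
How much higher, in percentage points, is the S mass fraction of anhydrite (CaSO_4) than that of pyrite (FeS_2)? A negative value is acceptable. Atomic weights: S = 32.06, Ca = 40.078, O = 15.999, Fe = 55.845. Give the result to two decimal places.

-29.90 percentage points

First mineral: 32.060 g S in 136.134 g formula = 23.55 wt% S.
Second mineral: 64.120 g S in 119.965 g formula = 53.45 wt% S.
23.55% − 53.45% gives a difference of -29.90 percentage points.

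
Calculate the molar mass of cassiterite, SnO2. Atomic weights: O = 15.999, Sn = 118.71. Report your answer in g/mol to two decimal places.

150.71 g/mol

M = 1·118.71 + 2·15.999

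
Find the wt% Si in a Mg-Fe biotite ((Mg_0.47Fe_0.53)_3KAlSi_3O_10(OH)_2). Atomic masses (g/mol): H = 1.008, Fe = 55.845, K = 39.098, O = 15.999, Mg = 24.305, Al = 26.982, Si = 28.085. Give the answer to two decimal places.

M((Mg_0.47Fe_0.53)_3KAlSi_3O_10(OH)_2) = 467.403 g/mol.
Si contributes 3 × 28.085 = 84.255 g per mole.
84.255/467.403 = 0.1803 → 18.03%.

18.03 mass %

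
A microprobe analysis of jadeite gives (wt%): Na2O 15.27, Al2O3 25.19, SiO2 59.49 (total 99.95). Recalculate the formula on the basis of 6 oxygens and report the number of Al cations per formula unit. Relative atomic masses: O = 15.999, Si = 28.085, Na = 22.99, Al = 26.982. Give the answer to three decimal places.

15.27 wt% Na2O ÷ 61.979 g/mol = 0.24637 mol, giving 0.49274 Na and 0.24637 O.
25.19 wt% Al2O3 ÷ 101.961 g/mol = 0.24706 mol, giving 0.49412 Al and 0.74118 O.
59.49 wt% SiO2 ÷ 60.083 g/mol = 0.99013 mol, giving 0.99013 Si and 1.98026 O.
Oxygen sums to 2.96781; scaling by 6/2.96781 = 2.02169 puts the formula on 6 O.
Al: 0.49412 × 2.02169 = 0.999 atoms per formula unit.

0.999 Al apfu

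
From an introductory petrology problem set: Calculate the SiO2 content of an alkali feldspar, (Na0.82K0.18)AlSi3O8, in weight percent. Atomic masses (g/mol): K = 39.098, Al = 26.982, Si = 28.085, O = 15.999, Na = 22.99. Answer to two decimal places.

67.99 wt%

M((Na0.82K0.18)AlSi3O8) = 265.118 g/mol; M(SiO2) = 60.083 g/mol.
Moles SiO2 per formula unit = 3 Si ÷ 1 = 3.0000.
SiO2 fraction = (3.0000 × 60.083) / 265.118 = 180.249/265.118 = 0.6799.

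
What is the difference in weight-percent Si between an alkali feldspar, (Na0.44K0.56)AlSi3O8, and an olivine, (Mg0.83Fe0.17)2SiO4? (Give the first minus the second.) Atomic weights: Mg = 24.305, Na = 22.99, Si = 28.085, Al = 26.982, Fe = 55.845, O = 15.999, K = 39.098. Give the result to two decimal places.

M((Na0.44K0.56)AlSi3O8) = 271.239 g/mol, so wt% Si = 84.255/271.239 × 100 = 31.06%.
M((Mg0.83Fe0.17)2SiO4) = 151.415 g/mol, so wt% Si = 28.085/151.415 × 100 = 18.55%.
31.06 − 18.55 = 12.51 pp.

12.51 percentage points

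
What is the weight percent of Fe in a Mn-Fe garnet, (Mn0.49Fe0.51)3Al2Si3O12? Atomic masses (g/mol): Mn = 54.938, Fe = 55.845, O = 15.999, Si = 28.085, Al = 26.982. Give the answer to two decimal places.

M((Mn0.49Fe0.51)3Al2Si3O12) = 496.409 g/mol.
Fe contributes 1.53 × 55.845 = 85.443 g per mole.
85.443/496.409 = 0.1721 → 17.21%.

17.21 mass %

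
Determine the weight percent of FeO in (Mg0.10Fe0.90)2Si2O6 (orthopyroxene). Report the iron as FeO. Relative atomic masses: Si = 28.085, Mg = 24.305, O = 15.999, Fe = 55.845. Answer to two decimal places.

Molar mass of (Mg0.10Fe0.90)2Si2O6 = 0.20×24.305 + 1.80×55.845 + 2×28.085 + 6×15.999 = 257.546 g/mol.
Each formula unit contains 1.80 Fe, equivalent to 1.80/1 = 1.8000 mol FeO.
M(FeO) = 1×55.845 + 1×15.999 = 71.844 g/mol.
Mass of FeO per formula unit = 1.8000 × 71.844 = 129.319 g.
FeO wt% = 129.319 / 257.546 × 100 = 50.21%.

50.21 wt%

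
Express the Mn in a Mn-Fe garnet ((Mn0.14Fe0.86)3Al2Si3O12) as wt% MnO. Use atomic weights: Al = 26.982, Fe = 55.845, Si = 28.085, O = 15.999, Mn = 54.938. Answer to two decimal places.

5.99 wt%

M((Mn0.14Fe0.86)3Al2Si3O12) = 497.361 g/mol; M(MnO) = 70.937 g/mol.
Moles MnO per formula unit = 0.42 Mn ÷ 1 = 0.4200.
MnO fraction = (0.4200 × 70.937) / 497.361 = 29.794/497.361 = 0.0599.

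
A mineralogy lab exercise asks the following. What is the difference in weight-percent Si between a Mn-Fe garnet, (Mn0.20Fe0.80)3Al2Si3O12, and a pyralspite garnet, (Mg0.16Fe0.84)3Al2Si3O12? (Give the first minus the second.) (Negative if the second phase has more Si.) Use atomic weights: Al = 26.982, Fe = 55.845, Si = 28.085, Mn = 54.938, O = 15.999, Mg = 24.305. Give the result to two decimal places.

First mineral: 84.255 g Si in 497.198 g formula = 16.95 wt% Si.
Second mineral: 84.255 g Si in 482.603 g formula = 17.46 wt% Si.
16.95% − 17.46% gives a difference of -0.51 percentage points.

-0.51 percentage points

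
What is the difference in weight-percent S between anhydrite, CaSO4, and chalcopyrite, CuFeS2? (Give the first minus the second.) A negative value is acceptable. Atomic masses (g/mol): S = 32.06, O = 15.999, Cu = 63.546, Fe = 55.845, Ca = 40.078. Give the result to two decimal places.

-11.39 percentage points

First mineral: 32.060 g S in 136.134 g formula = 23.55 wt% S.
Second mineral: 64.120 g S in 183.511 g formula = 34.94 wt% S.
23.55% − 34.94% gives a difference of -11.39 percentage points.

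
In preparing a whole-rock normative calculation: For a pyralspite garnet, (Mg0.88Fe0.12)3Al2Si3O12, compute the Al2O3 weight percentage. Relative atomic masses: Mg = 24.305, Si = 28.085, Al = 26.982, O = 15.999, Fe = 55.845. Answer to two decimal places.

M((Mg0.88Fe0.12)3Al2Si3O12) = 414.476 g/mol; M(Al2O3) = 101.961 g/mol.
Moles Al2O3 per formula unit = 2 Al ÷ 2 = 1.0000.
Al2O3 fraction = (1.0000 × 101.961) / 414.476 = 101.961/414.476 = 0.2460.

24.60 wt%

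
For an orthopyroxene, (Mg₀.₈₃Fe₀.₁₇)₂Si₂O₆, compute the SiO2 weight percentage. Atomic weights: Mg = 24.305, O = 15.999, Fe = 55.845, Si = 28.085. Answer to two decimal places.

56.82 wt%

M((Mg₀.₈₃Fe₀.₁₇)₂Si₂O₆) = 211.498 g/mol; M(SiO2) = 60.083 g/mol.
Moles SiO2 per formula unit = 2 Si ÷ 1 = 2.0000.
SiO2 fraction = (2.0000 × 60.083) / 211.498 = 120.166/211.498 = 0.5682.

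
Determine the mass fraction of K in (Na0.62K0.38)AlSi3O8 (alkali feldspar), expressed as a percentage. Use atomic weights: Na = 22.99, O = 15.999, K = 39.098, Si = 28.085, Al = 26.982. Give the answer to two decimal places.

M((Na0.62K0.38)AlSi3O8) = 268.340 g/mol.
K contributes 0.38 × 39.098 = 14.857 g per mole.
14.857/268.340 = 0.0554 → 5.54%.

5.54 wt%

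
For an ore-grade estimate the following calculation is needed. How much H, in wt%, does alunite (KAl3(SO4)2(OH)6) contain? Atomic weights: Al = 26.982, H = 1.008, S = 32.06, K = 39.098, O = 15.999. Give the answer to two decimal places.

M(KAl3(SO4)2(OH)6) = 414.198 g/mol.
H contributes 6 × 1.008 = 6.048 g per mole.
6.048/414.198 = 0.0146 → 1.46%.

1.46 wt%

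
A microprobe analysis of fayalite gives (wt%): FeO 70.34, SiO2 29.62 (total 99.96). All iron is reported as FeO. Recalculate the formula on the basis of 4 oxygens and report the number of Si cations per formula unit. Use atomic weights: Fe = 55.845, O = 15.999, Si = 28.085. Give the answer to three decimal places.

1.004 Si apfu

FeO: 70.34/71.844 = 0.97907 mol → 0.97907 mol Fe, 0.97907 mol O.
SiO2: 29.62/60.083 = 0.49298 mol → 0.49298 mol Si, 0.98596 mol O.
Total oxygen = 1.96503 mol. Normalization factor = 4/1.96503 = 2.03559.
Si per 4 O = 0.49298 × 2.03559 = 1.004.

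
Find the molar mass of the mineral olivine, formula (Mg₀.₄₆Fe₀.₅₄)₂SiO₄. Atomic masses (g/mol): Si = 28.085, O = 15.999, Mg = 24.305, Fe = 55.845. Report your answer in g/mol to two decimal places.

The formula mass is the sum 0.92*24.305 + 1.08*55.845 + 1*28.085 + 4*15.999.

174.75 g/mol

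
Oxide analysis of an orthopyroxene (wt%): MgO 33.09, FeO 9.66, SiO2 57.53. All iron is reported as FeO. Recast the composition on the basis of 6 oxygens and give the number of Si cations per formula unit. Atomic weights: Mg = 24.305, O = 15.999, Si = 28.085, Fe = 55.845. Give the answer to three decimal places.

2.001 Si apfu

MgO: 33.09/40.304 = 0.82101 mol → 0.82101 mol Mg, 0.82101 mol O.
FeO: 9.66/71.844 = 0.13446 mol → 0.13446 mol Fe, 0.13446 mol O.
SiO2: 57.53/60.083 = 0.95751 mol → 0.95751 mol Si, 1.91502 mol O.
Total oxygen = 2.87049 mol. Normalization factor = 6/2.87049 = 2.09024.
Si per 6 O = 0.95751 × 2.09024 = 2.001.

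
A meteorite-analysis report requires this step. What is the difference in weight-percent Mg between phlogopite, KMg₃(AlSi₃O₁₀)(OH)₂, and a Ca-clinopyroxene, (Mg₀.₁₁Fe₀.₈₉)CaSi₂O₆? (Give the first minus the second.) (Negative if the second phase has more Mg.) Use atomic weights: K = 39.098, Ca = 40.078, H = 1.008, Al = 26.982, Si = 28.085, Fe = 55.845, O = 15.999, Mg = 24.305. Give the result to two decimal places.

16.38 percentage points

Mg in KMg₃(AlSi₃O₁₀)(OH)₂: molar mass 417.254 g/mol; 3×24.305 = 72.915 g → 17.47 wt%.
Mg in (Mg₀.₁₁Fe₀.₈₉)CaSi₂O₆: molar mass 244.618 g/mol; 0.11×24.305 = 2.674 g → 1.09 wt%.
Difference = 17.47 − 1.09 = 16.38 percentage points.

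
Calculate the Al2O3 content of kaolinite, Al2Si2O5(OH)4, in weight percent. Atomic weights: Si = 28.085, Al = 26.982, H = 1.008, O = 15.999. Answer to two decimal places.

39.50 wt%

Molar mass of Al2Si2O5(OH)4 = 2*26.982 + 2*28.085 + 9*15.999 + 4*1.008 = 258.157 g/mol.
Each formula unit contains 2 Al, equivalent to 2/2 = 1.0000 mol Al2O3.
M(Al2O3) = 2×26.982 + 3×15.999 = 101.961 g/mol.
Mass of Al2O3 per formula unit = 1.0000 × 101.961 = 101.961 g.
Al2O3 wt% = 101.961 / 258.157 × 100 = 39.50%.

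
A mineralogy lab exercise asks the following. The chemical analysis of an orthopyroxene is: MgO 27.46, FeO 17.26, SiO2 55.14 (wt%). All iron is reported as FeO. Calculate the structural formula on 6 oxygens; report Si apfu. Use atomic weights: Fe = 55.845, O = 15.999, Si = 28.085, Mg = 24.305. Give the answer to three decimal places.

1.997 Si apfu

27.46 wt% MgO ÷ 40.304 g/mol = 0.68132 mol, giving 0.68132 Mg and 0.68132 O.
17.26 wt% FeO ÷ 71.844 g/mol = 0.24024 mol, giving 0.24024 Fe and 0.24024 O.
55.14 wt% SiO2 ÷ 60.083 g/mol = 0.91773 mol, giving 0.91773 Si and 1.83546 O.
Oxygen sums to 2.75702; scaling by 6/2.75702 = 2.17626 puts the formula on 6 O.
Si: 0.91773 × 2.17626 = 1.997 atoms per formula unit.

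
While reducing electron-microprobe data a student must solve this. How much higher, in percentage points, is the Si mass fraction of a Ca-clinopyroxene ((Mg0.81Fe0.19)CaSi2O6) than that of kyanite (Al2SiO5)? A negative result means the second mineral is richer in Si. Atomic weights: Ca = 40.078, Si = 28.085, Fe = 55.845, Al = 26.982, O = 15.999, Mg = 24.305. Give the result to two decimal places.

7.91 percentage points

M((Mg0.81Fe0.19)CaSi2O6) = 222.540 g/mol, so wt% Si = 56.170/222.540 × 100 = 25.24%.
M(Al2SiO5) = 162.044 g/mol, so wt% Si = 28.085/162.044 × 100 = 17.33%.
25.24 − 17.33 = 7.91 pp.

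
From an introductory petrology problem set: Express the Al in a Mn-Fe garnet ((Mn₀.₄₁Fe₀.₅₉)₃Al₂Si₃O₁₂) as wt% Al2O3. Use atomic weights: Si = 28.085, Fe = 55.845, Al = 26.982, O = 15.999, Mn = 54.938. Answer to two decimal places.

20.53 wt%

M((Mn₀.₄₁Fe₀.₅₉)₃Al₂Si₃O₁₂) = 496.626 g/mol; M(Al2O3) = 101.961 g/mol.
Moles Al2O3 per formula unit = 2 Al ÷ 2 = 1.0000.
Al2O3 fraction = (1.0000 × 101.961) / 496.626 = 101.961/496.626 = 0.2053.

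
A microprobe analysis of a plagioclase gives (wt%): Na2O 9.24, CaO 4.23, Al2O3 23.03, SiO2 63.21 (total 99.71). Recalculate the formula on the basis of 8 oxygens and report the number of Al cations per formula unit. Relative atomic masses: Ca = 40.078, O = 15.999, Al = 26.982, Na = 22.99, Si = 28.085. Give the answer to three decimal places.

9.24 wt% Na2O ÷ 61.979 g/mol = 0.14908 mol, giving 0.29816 Na and 0.14908 O.
4.23 wt% CaO ÷ 56.077 g/mol = 0.07543 mol, giving 0.07543 Ca and 0.07543 O.
23.03 wt% Al2O3 ÷ 101.961 g/mol = 0.22587 mol, giving 0.45174 Al and 0.67761 O.
63.21 wt% SiO2 ÷ 60.083 g/mol = 1.05204 mol, giving 1.05204 Si and 2.10408 O.
Oxygen sums to 3.00620; scaling by 8/3.00620 = 2.66117 puts the formula on 8 O.
Al: 0.45174 × 2.66117 = 1.202 atoms per formula unit.

1.202 Al apfu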